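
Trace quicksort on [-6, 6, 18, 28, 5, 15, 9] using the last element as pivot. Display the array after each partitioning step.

Partition 1: pivot=9 at index 3 -> [-6, 6, 5, 9, 18, 15, 28]
Partition 2: pivot=5 at index 1 -> [-6, 5, 6, 9, 18, 15, 28]
Partition 3: pivot=28 at index 6 -> [-6, 5, 6, 9, 18, 15, 28]
Partition 4: pivot=15 at index 4 -> [-6, 5, 6, 9, 15, 18, 28]


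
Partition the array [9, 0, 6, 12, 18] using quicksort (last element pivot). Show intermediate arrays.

Partition 1: pivot=18 at index 4 -> [9, 0, 6, 12, 18]
Partition 2: pivot=12 at index 3 -> [9, 0, 6, 12, 18]
Partition 3: pivot=6 at index 1 -> [0, 6, 9, 12, 18]


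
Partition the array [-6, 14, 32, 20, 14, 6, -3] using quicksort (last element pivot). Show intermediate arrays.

Partition 1: pivot=-3 at index 1 -> [-6, -3, 32, 20, 14, 6, 14]
Partition 2: pivot=14 at index 4 -> [-6, -3, 14, 6, 14, 20, 32]
Partition 3: pivot=6 at index 2 -> [-6, -3, 6, 14, 14, 20, 32]
Partition 4: pivot=32 at index 6 -> [-6, -3, 6, 14, 14, 20, 32]


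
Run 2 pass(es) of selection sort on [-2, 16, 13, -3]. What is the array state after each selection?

Pass 1: Select minimum -3 at index 3, swap -> [-3, 16, 13, -2]
Pass 2: Select minimum -2 at index 3, swap -> [-3, -2, 13, 16]


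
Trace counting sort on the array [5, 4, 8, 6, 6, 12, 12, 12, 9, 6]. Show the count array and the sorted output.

Count array: [0, 0, 0, 0, 1, 1, 3, 0, 1, 1, 0, 0, 3]
(count[i] = number of elements equal to i)
Cumulative count: [0, 0, 0, 0, 1, 2, 5, 5, 6, 7, 7, 7, 10]
Sorted: [4, 5, 6, 6, 6, 8, 9, 12, 12, 12]


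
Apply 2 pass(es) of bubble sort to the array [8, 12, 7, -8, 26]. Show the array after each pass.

After pass 1: [8, 7, -8, 12, 26] (2 swaps)
After pass 2: [7, -8, 8, 12, 26] (2 swaps)
Total swaps: 4


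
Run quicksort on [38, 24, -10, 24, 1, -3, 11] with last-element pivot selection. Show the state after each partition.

Partition 1: pivot=11 at index 3 -> [-10, 1, -3, 11, 24, 38, 24]
Partition 2: pivot=-3 at index 1 -> [-10, -3, 1, 11, 24, 38, 24]
Partition 3: pivot=24 at index 5 -> [-10, -3, 1, 11, 24, 24, 38]


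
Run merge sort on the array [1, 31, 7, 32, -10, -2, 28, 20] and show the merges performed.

Divide and conquer:
  Merge [1] + [31] -> [1, 31]
  Merge [7] + [32] -> [7, 32]
  Merge [1, 31] + [7, 32] -> [1, 7, 31, 32]
  Merge [-10] + [-2] -> [-10, -2]
  Merge [28] + [20] -> [20, 28]
  Merge [-10, -2] + [20, 28] -> [-10, -2, 20, 28]
  Merge [1, 7, 31, 32] + [-10, -2, 20, 28] -> [-10, -2, 1, 7, 20, 28, 31, 32]


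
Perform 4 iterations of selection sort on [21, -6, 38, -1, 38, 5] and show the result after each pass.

Pass 1: Select minimum -6 at index 1, swap -> [-6, 21, 38, -1, 38, 5]
Pass 2: Select minimum -1 at index 3, swap -> [-6, -1, 38, 21, 38, 5]
Pass 3: Select minimum 5 at index 5, swap -> [-6, -1, 5, 21, 38, 38]
Pass 4: Select minimum 21 at index 3, swap -> [-6, -1, 5, 21, 38, 38]


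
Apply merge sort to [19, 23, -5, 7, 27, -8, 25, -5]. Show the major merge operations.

Divide and conquer:
  Merge [19] + [23] -> [19, 23]
  Merge [-5] + [7] -> [-5, 7]
  Merge [19, 23] + [-5, 7] -> [-5, 7, 19, 23]
  Merge [27] + [-8] -> [-8, 27]
  Merge [25] + [-5] -> [-5, 25]
  Merge [-8, 27] + [-5, 25] -> [-8, -5, 25, 27]
  Merge [-5, 7, 19, 23] + [-8, -5, 25, 27] -> [-8, -5, -5, 7, 19, 23, 25, 27]


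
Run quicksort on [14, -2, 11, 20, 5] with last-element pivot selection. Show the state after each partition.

Partition 1: pivot=5 at index 1 -> [-2, 5, 11, 20, 14]
Partition 2: pivot=14 at index 3 -> [-2, 5, 11, 14, 20]


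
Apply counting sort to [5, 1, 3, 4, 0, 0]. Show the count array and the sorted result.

Count array: [2, 1, 0, 1, 1, 1]
(count[i] = number of elements equal to i)
Cumulative count: [2, 3, 3, 4, 5, 6]
Sorted: [0, 0, 1, 3, 4, 5]


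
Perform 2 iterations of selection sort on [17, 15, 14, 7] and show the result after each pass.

Pass 1: Select minimum 7 at index 3, swap -> [7, 15, 14, 17]
Pass 2: Select minimum 14 at index 2, swap -> [7, 14, 15, 17]


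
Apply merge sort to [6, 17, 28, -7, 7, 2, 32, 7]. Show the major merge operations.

Divide and conquer:
  Merge [6] + [17] -> [6, 17]
  Merge [28] + [-7] -> [-7, 28]
  Merge [6, 17] + [-7, 28] -> [-7, 6, 17, 28]
  Merge [7] + [2] -> [2, 7]
  Merge [32] + [7] -> [7, 32]
  Merge [2, 7] + [7, 32] -> [2, 7, 7, 32]
  Merge [-7, 6, 17, 28] + [2, 7, 7, 32] -> [-7, 2, 6, 7, 7, 17, 28, 32]


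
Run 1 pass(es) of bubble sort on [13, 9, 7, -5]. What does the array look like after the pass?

After pass 1: [9, 7, -5, 13] (3 swaps)
Total swaps: 3


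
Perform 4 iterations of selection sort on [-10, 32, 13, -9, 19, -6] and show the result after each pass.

Pass 1: Select minimum -10 at index 0, swap -> [-10, 32, 13, -9, 19, -6]
Pass 2: Select minimum -9 at index 3, swap -> [-10, -9, 13, 32, 19, -6]
Pass 3: Select minimum -6 at index 5, swap -> [-10, -9, -6, 32, 19, 13]
Pass 4: Select minimum 13 at index 5, swap -> [-10, -9, -6, 13, 19, 32]


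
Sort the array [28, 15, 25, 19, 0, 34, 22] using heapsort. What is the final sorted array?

Build heap: [34, 19, 28, 15, 0, 25, 22]
Extract 34: [28, 19, 25, 15, 0, 22, 34]
Extract 28: [25, 19, 22, 15, 0, 28, 34]
Extract 25: [22, 19, 0, 15, 25, 28, 34]
Extract 22: [19, 15, 0, 22, 25, 28, 34]
Extract 19: [15, 0, 19, 22, 25, 28, 34]
Extract 15: [0, 15, 19, 22, 25, 28, 34]


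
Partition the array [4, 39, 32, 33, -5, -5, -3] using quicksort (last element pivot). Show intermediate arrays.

Partition 1: pivot=-3 at index 2 -> [-5, -5, -3, 33, 4, 39, 32]
Partition 2: pivot=-5 at index 1 -> [-5, -5, -3, 33, 4, 39, 32]
Partition 3: pivot=32 at index 4 -> [-5, -5, -3, 4, 32, 39, 33]
Partition 4: pivot=33 at index 5 -> [-5, -5, -3, 4, 32, 33, 39]


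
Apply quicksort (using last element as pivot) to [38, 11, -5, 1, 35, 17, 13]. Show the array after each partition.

Partition 1: pivot=13 at index 3 -> [11, -5, 1, 13, 35, 17, 38]
Partition 2: pivot=1 at index 1 -> [-5, 1, 11, 13, 35, 17, 38]
Partition 3: pivot=38 at index 6 -> [-5, 1, 11, 13, 35, 17, 38]
Partition 4: pivot=17 at index 4 -> [-5, 1, 11, 13, 17, 35, 38]


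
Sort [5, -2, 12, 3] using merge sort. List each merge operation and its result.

Divide and conquer:
  Merge [5] + [-2] -> [-2, 5]
  Merge [12] + [3] -> [3, 12]
  Merge [-2, 5] + [3, 12] -> [-2, 3, 5, 12]


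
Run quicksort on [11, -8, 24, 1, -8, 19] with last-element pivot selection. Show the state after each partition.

Partition 1: pivot=19 at index 4 -> [11, -8, 1, -8, 19, 24]
Partition 2: pivot=-8 at index 1 -> [-8, -8, 1, 11, 19, 24]
Partition 3: pivot=11 at index 3 -> [-8, -8, 1, 11, 19, 24]


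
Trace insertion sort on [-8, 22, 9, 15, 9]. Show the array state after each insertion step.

First element -8 is already 'sorted'
Insert 22: shifted 0 elements -> [-8, 22, 9, 15, 9]
Insert 9: shifted 1 elements -> [-8, 9, 22, 15, 9]
Insert 15: shifted 1 elements -> [-8, 9, 15, 22, 9]
Insert 9: shifted 2 elements -> [-8, 9, 9, 15, 22]


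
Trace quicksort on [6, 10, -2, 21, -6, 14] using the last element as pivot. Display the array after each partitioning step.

Partition 1: pivot=14 at index 4 -> [6, 10, -2, -6, 14, 21]
Partition 2: pivot=-6 at index 0 -> [-6, 10, -2, 6, 14, 21]
Partition 3: pivot=6 at index 2 -> [-6, -2, 6, 10, 14, 21]


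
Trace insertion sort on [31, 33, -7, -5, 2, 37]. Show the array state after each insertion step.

First element 31 is already 'sorted'
Insert 33: shifted 0 elements -> [31, 33, -7, -5, 2, 37]
Insert -7: shifted 2 elements -> [-7, 31, 33, -5, 2, 37]
Insert -5: shifted 2 elements -> [-7, -5, 31, 33, 2, 37]
Insert 2: shifted 2 elements -> [-7, -5, 2, 31, 33, 37]
Insert 37: shifted 0 elements -> [-7, -5, 2, 31, 33, 37]


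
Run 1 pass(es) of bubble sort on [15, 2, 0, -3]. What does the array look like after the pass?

After pass 1: [2, 0, -3, 15] (3 swaps)
Total swaps: 3


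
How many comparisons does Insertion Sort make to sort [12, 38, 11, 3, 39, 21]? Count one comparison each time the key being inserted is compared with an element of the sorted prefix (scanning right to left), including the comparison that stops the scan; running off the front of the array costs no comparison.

Insert 38: 12 <= 38 (stop) = 1 comparison(s) -> [12, 38, 11, 3, 39, 21]
Insert 11: 38 > 11 (shift), 12 > 11 (shift), reached front = 2 comparison(s) -> [11, 12, 38, 3, 39, 21]
Insert 3: 38 > 3 (shift), 12 > 3 (shift), 11 > 3 (shift), reached front = 3 comparison(s) -> [3, 11, 12, 38, 39, 21]
Insert 39: 38 <= 39 (stop) = 1 comparison(s) -> [3, 11, 12, 38, 39, 21]
Insert 21: 39 > 21 (shift), 38 > 21 (shift), 12 <= 21 (stop) = 3 comparison(s) -> [3, 11, 12, 21, 38, 39]
Total comparisons: 1 + 2 + 3 + 1 + 3 = 10


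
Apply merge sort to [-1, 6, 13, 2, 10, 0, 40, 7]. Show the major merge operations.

Divide and conquer:
  Merge [-1] + [6] -> [-1, 6]
  Merge [13] + [2] -> [2, 13]
  Merge [-1, 6] + [2, 13] -> [-1, 2, 6, 13]
  Merge [10] + [0] -> [0, 10]
  Merge [40] + [7] -> [7, 40]
  Merge [0, 10] + [7, 40] -> [0, 7, 10, 40]
  Merge [-1, 2, 6, 13] + [0, 7, 10, 40] -> [-1, 0, 2, 6, 7, 10, 13, 40]


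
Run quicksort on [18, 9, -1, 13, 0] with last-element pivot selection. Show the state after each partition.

Partition 1: pivot=0 at index 1 -> [-1, 0, 18, 13, 9]
Partition 2: pivot=9 at index 2 -> [-1, 0, 9, 13, 18]
Partition 3: pivot=18 at index 4 -> [-1, 0, 9, 13, 18]


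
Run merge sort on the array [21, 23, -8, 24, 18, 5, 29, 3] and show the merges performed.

Divide and conquer:
  Merge [21] + [23] -> [21, 23]
  Merge [-8] + [24] -> [-8, 24]
  Merge [21, 23] + [-8, 24] -> [-8, 21, 23, 24]
  Merge [18] + [5] -> [5, 18]
  Merge [29] + [3] -> [3, 29]
  Merge [5, 18] + [3, 29] -> [3, 5, 18, 29]
  Merge [-8, 21, 23, 24] + [3, 5, 18, 29] -> [-8, 3, 5, 18, 21, 23, 24, 29]


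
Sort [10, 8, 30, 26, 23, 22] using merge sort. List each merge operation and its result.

Divide and conquer:
  Merge [8] + [30] -> [8, 30]
  Merge [10] + [8, 30] -> [8, 10, 30]
  Merge [23] + [22] -> [22, 23]
  Merge [26] + [22, 23] -> [22, 23, 26]
  Merge [8, 10, 30] + [22, 23, 26] -> [8, 10, 22, 23, 26, 30]


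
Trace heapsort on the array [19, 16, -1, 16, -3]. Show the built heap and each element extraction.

Build heap: [19, 16, -1, 16, -3]
Extract 19: [16, 16, -1, -3, 19]
Extract 16: [16, -3, -1, 16, 19]
Extract 16: [-1, -3, 16, 16, 19]
Extract -1: [-3, -1, 16, 16, 19]


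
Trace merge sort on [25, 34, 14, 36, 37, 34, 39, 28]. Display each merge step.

Divide and conquer:
  Merge [25] + [34] -> [25, 34]
  Merge [14] + [36] -> [14, 36]
  Merge [25, 34] + [14, 36] -> [14, 25, 34, 36]
  Merge [37] + [34] -> [34, 37]
  Merge [39] + [28] -> [28, 39]
  Merge [34, 37] + [28, 39] -> [28, 34, 37, 39]
  Merge [14, 25, 34, 36] + [28, 34, 37, 39] -> [14, 25, 28, 34, 34, 36, 37, 39]


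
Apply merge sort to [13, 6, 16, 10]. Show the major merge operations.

Divide and conquer:
  Merge [13] + [6] -> [6, 13]
  Merge [16] + [10] -> [10, 16]
  Merge [6, 13] + [10, 16] -> [6, 10, 13, 16]


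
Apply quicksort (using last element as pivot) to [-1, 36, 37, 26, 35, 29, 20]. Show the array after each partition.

Partition 1: pivot=20 at index 1 -> [-1, 20, 37, 26, 35, 29, 36]
Partition 2: pivot=36 at index 5 -> [-1, 20, 26, 35, 29, 36, 37]
Partition 3: pivot=29 at index 3 -> [-1, 20, 26, 29, 35, 36, 37]


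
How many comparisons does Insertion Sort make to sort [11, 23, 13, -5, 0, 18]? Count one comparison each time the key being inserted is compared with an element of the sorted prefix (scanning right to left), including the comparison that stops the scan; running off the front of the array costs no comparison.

Insert 23: 11 <= 23 (stop) = 1 comparison(s) -> [11, 23, 13, -5, 0, 18]
Insert 13: 23 > 13 (shift), 11 <= 13 (stop) = 2 comparison(s) -> [11, 13, 23, -5, 0, 18]
Insert -5: 23 > -5 (shift), 13 > -5 (shift), 11 > -5 (shift), reached front = 3 comparison(s) -> [-5, 11, 13, 23, 0, 18]
Insert 0: 23 > 0 (shift), 13 > 0 (shift), 11 > 0 (shift), -5 <= 0 (stop) = 4 comparison(s) -> [-5, 0, 11, 13, 23, 18]
Insert 18: 23 > 18 (shift), 13 <= 18 (stop) = 2 comparison(s) -> [-5, 0, 11, 13, 18, 23]
Total comparisons: 1 + 2 + 3 + 4 + 2 = 12


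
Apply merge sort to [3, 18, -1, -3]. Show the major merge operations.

Divide and conquer:
  Merge [3] + [18] -> [3, 18]
  Merge [-1] + [-3] -> [-3, -1]
  Merge [3, 18] + [-3, -1] -> [-3, -1, 3, 18]


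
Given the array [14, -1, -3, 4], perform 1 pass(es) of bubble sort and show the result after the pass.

After pass 1: [-1, -3, 4, 14] (3 swaps)
Total swaps: 3


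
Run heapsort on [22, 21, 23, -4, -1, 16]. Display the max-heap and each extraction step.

Build heap: [23, 21, 22, -4, -1, 16]
Extract 23: [22, 21, 16, -4, -1, 23]
Extract 22: [21, -1, 16, -4, 22, 23]
Extract 21: [16, -1, -4, 21, 22, 23]
Extract 16: [-1, -4, 16, 21, 22, 23]
Extract -1: [-4, -1, 16, 21, 22, 23]


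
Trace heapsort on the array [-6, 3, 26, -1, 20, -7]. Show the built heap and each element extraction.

Build heap: [26, 20, -6, -1, 3, -7]
Extract 26: [20, 3, -6, -1, -7, 26]
Extract 20: [3, -1, -6, -7, 20, 26]
Extract 3: [-1, -7, -6, 3, 20, 26]
Extract -1: [-6, -7, -1, 3, 20, 26]
Extract -6: [-7, -6, -1, 3, 20, 26]


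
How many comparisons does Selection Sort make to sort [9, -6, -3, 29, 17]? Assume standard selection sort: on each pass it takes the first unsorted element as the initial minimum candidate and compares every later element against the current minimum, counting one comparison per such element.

Pass 1: scan indices 1..4 for the minimum = 4 comparison(s); min is -6, place at index 0 -> [-6, 9, -3, 29, 17]
Pass 2: scan indices 2..4 for the minimum = 3 comparison(s); min is -3, place at index 1 -> [-6, -3, 9, 29, 17]
Pass 3: scan indices 3..4 for the minimum = 2 comparison(s); min is 9, place at index 2 -> [-6, -3, 9, 29, 17]
Pass 4: scan indices 4..4 for the minimum = 1 comparison(s); min is 17, place at index 3 -> [-6, -3, 9, 17, 29]
Selection sort always scans the whole unsorted suffix, so the count is (n-1) + (n-2) + ... + 1 = n(n-1)/2 = 5*4/2 = 10 regardless of the input order.
Total comparisons: 4 + 3 + 2 + 1 = 10


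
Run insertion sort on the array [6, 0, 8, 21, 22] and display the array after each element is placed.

First element 6 is already 'sorted'
Insert 0: shifted 1 elements -> [0, 6, 8, 21, 22]
Insert 8: shifted 0 elements -> [0, 6, 8, 21, 22]
Insert 21: shifted 0 elements -> [0, 6, 8, 21, 22]
Insert 22: shifted 0 elements -> [0, 6, 8, 21, 22]


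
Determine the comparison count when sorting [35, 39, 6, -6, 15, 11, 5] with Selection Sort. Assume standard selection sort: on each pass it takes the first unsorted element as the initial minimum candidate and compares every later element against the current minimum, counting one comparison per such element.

Pass 1: scan indices 1..6 for the minimum = 6 comparison(s); min is -6, place at index 0 -> [-6, 39, 6, 35, 15, 11, 5]
Pass 2: scan indices 2..6 for the minimum = 5 comparison(s); min is 5, place at index 1 -> [-6, 5, 6, 35, 15, 11, 39]
Pass 3: scan indices 3..6 for the minimum = 4 comparison(s); min is 6, place at index 2 -> [-6, 5, 6, 35, 15, 11, 39]
Pass 4: scan indices 4..6 for the minimum = 3 comparison(s); min is 11, place at index 3 -> [-6, 5, 6, 11, 15, 35, 39]
Pass 5: scan indices 5..6 for the minimum = 2 comparison(s); min is 15, place at index 4 -> [-6, 5, 6, 11, 15, 35, 39]
Pass 6: scan indices 6..6 for the minimum = 1 comparison(s); min is 35, place at index 5 -> [-6, 5, 6, 11, 15, 35, 39]
Selection sort always scans the whole unsorted suffix, so the count is (n-1) + (n-2) + ... + 1 = n(n-1)/2 = 7*6/2 = 21 regardless of the input order.
Total comparisons: 6 + 5 + 4 + 3 + 2 + 1 = 21


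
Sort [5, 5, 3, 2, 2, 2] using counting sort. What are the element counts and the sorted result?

Count array: [0, 0, 3, 1, 0, 2]
(count[i] = number of elements equal to i)
Cumulative count: [0, 0, 3, 4, 4, 6]
Sorted: [2, 2, 2, 3, 5, 5]


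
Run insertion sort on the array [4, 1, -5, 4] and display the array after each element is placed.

First element 4 is already 'sorted'
Insert 1: shifted 1 elements -> [1, 4, -5, 4]
Insert -5: shifted 2 elements -> [-5, 1, 4, 4]
Insert 4: shifted 0 elements -> [-5, 1, 4, 4]


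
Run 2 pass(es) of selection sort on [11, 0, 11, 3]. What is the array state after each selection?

Pass 1: Select minimum 0 at index 1, swap -> [0, 11, 11, 3]
Pass 2: Select minimum 3 at index 3, swap -> [0, 3, 11, 11]


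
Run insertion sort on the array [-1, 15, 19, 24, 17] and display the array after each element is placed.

First element -1 is already 'sorted'
Insert 15: shifted 0 elements -> [-1, 15, 19, 24, 17]
Insert 19: shifted 0 elements -> [-1, 15, 19, 24, 17]
Insert 24: shifted 0 elements -> [-1, 15, 19, 24, 17]
Insert 17: shifted 2 elements -> [-1, 15, 17, 19, 24]


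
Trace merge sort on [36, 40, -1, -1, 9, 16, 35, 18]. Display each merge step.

Divide and conquer:
  Merge [36] + [40] -> [36, 40]
  Merge [-1] + [-1] -> [-1, -1]
  Merge [36, 40] + [-1, -1] -> [-1, -1, 36, 40]
  Merge [9] + [16] -> [9, 16]
  Merge [35] + [18] -> [18, 35]
  Merge [9, 16] + [18, 35] -> [9, 16, 18, 35]
  Merge [-1, -1, 36, 40] + [9, 16, 18, 35] -> [-1, -1, 9, 16, 18, 35, 36, 40]


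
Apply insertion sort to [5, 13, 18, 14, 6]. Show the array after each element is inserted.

First element 5 is already 'sorted'
Insert 13: shifted 0 elements -> [5, 13, 18, 14, 6]
Insert 18: shifted 0 elements -> [5, 13, 18, 14, 6]
Insert 14: shifted 1 elements -> [5, 13, 14, 18, 6]
Insert 6: shifted 3 elements -> [5, 6, 13, 14, 18]


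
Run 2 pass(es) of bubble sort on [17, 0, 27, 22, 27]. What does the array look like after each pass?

After pass 1: [0, 17, 22, 27, 27] (2 swaps)
After pass 2: [0, 17, 22, 27, 27] (0 swaps)
Total swaps: 2


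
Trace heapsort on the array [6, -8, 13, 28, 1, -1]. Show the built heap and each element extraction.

Build heap: [28, 6, 13, -8, 1, -1]
Extract 28: [13, 6, -1, -8, 1, 28]
Extract 13: [6, 1, -1, -8, 13, 28]
Extract 6: [1, -8, -1, 6, 13, 28]
Extract 1: [-1, -8, 1, 6, 13, 28]
Extract -1: [-8, -1, 1, 6, 13, 28]


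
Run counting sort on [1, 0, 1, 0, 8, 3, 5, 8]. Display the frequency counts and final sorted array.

Count array: [2, 2, 0, 1, 0, 1, 0, 0, 2]
(count[i] = number of elements equal to i)
Cumulative count: [2, 4, 4, 5, 5, 6, 6, 6, 8]
Sorted: [0, 0, 1, 1, 3, 5, 8, 8]


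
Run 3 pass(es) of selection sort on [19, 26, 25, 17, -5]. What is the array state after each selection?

Pass 1: Select minimum -5 at index 4, swap -> [-5, 26, 25, 17, 19]
Pass 2: Select minimum 17 at index 3, swap -> [-5, 17, 25, 26, 19]
Pass 3: Select minimum 19 at index 4, swap -> [-5, 17, 19, 26, 25]


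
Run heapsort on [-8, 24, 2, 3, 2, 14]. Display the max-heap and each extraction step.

Build heap: [24, 3, 14, -8, 2, 2]
Extract 24: [14, 3, 2, -8, 2, 24]
Extract 14: [3, 2, 2, -8, 14, 24]
Extract 3: [2, -8, 2, 3, 14, 24]
Extract 2: [2, -8, 2, 3, 14, 24]
Extract 2: [-8, 2, 2, 3, 14, 24]


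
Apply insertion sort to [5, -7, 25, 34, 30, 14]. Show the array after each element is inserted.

First element 5 is already 'sorted'
Insert -7: shifted 1 elements -> [-7, 5, 25, 34, 30, 14]
Insert 25: shifted 0 elements -> [-7, 5, 25, 34, 30, 14]
Insert 34: shifted 0 elements -> [-7, 5, 25, 34, 30, 14]
Insert 30: shifted 1 elements -> [-7, 5, 25, 30, 34, 14]
Insert 14: shifted 3 elements -> [-7, 5, 14, 25, 30, 34]


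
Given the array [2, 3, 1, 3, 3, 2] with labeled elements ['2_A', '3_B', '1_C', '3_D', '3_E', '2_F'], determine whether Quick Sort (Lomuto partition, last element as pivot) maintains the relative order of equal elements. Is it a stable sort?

Trace Quick Sort on the labeled array (the key is the number; the letter only tracks identity):
  Partition indices 0..5 around pivot 2_F -> [2_A, 1_C, 2_F, 3_D, 3_E, 3_B]
  Partition indices 0..1 around pivot 1_C -> [1_C, 2_A, 2_F, 3_D, 3_E, 3_B]
  Partition indices 3..5 around pivot 3_B -> [1_C, 2_A, 2_F, 3_D, 3_E, 3_B]
  Partition indices 3..4 around pivot 3_E -> [1_C, 2_A, 2_F, 3_D, 3_E, 3_B]
Final order: [1_C, 2_A, 2_F, 3_D, 3_E, 3_B]
Equal keys:
  value 2: originally 2_A, 2_F; after sorting 2_A, 2_F -> order preserved
  value 3: originally 3_B, 3_D, 3_E; after sorting 3_D, 3_E, 3_B -> order changed
Equal keys were reordered, so Quick Sort is not stable: partition swaps elements across long distances and can reorder equal keys. (One such input is enough; an unstable sort may happen to preserve order on other inputs, but it gives no guarantee.)
Answer: Not stable


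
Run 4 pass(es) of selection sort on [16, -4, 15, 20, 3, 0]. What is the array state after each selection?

Pass 1: Select minimum -4 at index 1, swap -> [-4, 16, 15, 20, 3, 0]
Pass 2: Select minimum 0 at index 5, swap -> [-4, 0, 15, 20, 3, 16]
Pass 3: Select minimum 3 at index 4, swap -> [-4, 0, 3, 20, 15, 16]
Pass 4: Select minimum 15 at index 4, swap -> [-4, 0, 3, 15, 20, 16]


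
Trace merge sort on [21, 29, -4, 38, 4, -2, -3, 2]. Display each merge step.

Divide and conquer:
  Merge [21] + [29] -> [21, 29]
  Merge [-4] + [38] -> [-4, 38]
  Merge [21, 29] + [-4, 38] -> [-4, 21, 29, 38]
  Merge [4] + [-2] -> [-2, 4]
  Merge [-3] + [2] -> [-3, 2]
  Merge [-2, 4] + [-3, 2] -> [-3, -2, 2, 4]
  Merge [-4, 21, 29, 38] + [-3, -2, 2, 4] -> [-4, -3, -2, 2, 4, 21, 29, 38]


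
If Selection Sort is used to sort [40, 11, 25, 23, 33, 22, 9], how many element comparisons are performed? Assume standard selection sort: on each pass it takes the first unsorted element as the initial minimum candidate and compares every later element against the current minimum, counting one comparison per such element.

Pass 1: scan indices 1..6 for the minimum = 6 comparison(s); min is 9, place at index 0 -> [9, 11, 25, 23, 33, 22, 40]
Pass 2: scan indices 2..6 for the minimum = 5 comparison(s); min is 11, place at index 1 -> [9, 11, 25, 23, 33, 22, 40]
Pass 3: scan indices 3..6 for the minimum = 4 comparison(s); min is 22, place at index 2 -> [9, 11, 22, 23, 33, 25, 40]
Pass 4: scan indices 4..6 for the minimum = 3 comparison(s); min is 23, place at index 3 -> [9, 11, 22, 23, 33, 25, 40]
Pass 5: scan indices 5..6 for the minimum = 2 comparison(s); min is 25, place at index 4 -> [9, 11, 22, 23, 25, 33, 40]
Pass 6: scan indices 6..6 for the minimum = 1 comparison(s); min is 33, place at index 5 -> [9, 11, 22, 23, 25, 33, 40]
Selection sort always scans the whole unsorted suffix, so the count is (n-1) + (n-2) + ... + 1 = n(n-1)/2 = 7*6/2 = 21 regardless of the input order.
Total comparisons: 6 + 5 + 4 + 3 + 2 + 1 = 21


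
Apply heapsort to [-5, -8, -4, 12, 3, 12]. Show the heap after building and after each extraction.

Build heap: [12, 3, 12, -8, -5, -4]
Extract 12: [12, 3, -4, -8, -5, 12]
Extract 12: [3, -5, -4, -8, 12, 12]
Extract 3: [-4, -5, -8, 3, 12, 12]
Extract -4: [-5, -8, -4, 3, 12, 12]
Extract -5: [-8, -5, -4, 3, 12, 12]


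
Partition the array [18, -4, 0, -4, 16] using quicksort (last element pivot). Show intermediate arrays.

Partition 1: pivot=16 at index 3 -> [-4, 0, -4, 16, 18]
Partition 2: pivot=-4 at index 1 -> [-4, -4, 0, 16, 18]


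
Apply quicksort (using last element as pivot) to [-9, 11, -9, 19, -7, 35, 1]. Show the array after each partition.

Partition 1: pivot=1 at index 3 -> [-9, -9, -7, 1, 11, 35, 19]
Partition 2: pivot=-7 at index 2 -> [-9, -9, -7, 1, 11, 35, 19]
Partition 3: pivot=-9 at index 1 -> [-9, -9, -7, 1, 11, 35, 19]
Partition 4: pivot=19 at index 5 -> [-9, -9, -7, 1, 11, 19, 35]


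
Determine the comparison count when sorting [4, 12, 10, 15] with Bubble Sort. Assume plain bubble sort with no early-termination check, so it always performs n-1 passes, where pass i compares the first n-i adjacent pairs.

Pass 1: compare adjacent pairs (0,1)..(2,3) = 3 comparison(s), 1 swap(s) -> [4, 10, 12, 15]
Pass 2: compare adjacent pairs (0,1)..(1,2) = 2 comparison(s), 0 swap(s) -> [4, 10, 12, 15]
Pass 3: compare adjacent pairs (0,1)..(0,1) = 1 comparison(s), 0 swap(s) -> [4, 10, 12, 15]
Total comparisons: 3 + 2 + 1 = 6


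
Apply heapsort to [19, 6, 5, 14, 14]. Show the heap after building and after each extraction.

Build heap: [19, 14, 5, 6, 14]
Extract 19: [14, 14, 5, 6, 19]
Extract 14: [14, 6, 5, 14, 19]
Extract 14: [6, 5, 14, 14, 19]
Extract 6: [5, 6, 14, 14, 19]


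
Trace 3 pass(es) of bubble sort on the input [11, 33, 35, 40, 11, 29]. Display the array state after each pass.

After pass 1: [11, 33, 35, 11, 29, 40] (2 swaps)
After pass 2: [11, 33, 11, 29, 35, 40] (2 swaps)
After pass 3: [11, 11, 29, 33, 35, 40] (2 swaps)
Total swaps: 6


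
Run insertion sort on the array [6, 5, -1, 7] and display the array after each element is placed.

First element 6 is already 'sorted'
Insert 5: shifted 1 elements -> [5, 6, -1, 7]
Insert -1: shifted 2 elements -> [-1, 5, 6, 7]
Insert 7: shifted 0 elements -> [-1, 5, 6, 7]


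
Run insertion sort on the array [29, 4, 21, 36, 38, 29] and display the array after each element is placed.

First element 29 is already 'sorted'
Insert 4: shifted 1 elements -> [4, 29, 21, 36, 38, 29]
Insert 21: shifted 1 elements -> [4, 21, 29, 36, 38, 29]
Insert 36: shifted 0 elements -> [4, 21, 29, 36, 38, 29]
Insert 38: shifted 0 elements -> [4, 21, 29, 36, 38, 29]
Insert 29: shifted 2 elements -> [4, 21, 29, 29, 36, 38]


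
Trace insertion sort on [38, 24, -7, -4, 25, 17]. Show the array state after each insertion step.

First element 38 is already 'sorted'
Insert 24: shifted 1 elements -> [24, 38, -7, -4, 25, 17]
Insert -7: shifted 2 elements -> [-7, 24, 38, -4, 25, 17]
Insert -4: shifted 2 elements -> [-7, -4, 24, 38, 25, 17]
Insert 25: shifted 1 elements -> [-7, -4, 24, 25, 38, 17]
Insert 17: shifted 3 elements -> [-7, -4, 17, 24, 25, 38]


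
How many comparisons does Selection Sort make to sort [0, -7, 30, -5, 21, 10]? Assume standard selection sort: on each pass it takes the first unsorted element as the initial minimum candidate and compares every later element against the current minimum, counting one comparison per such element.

Pass 1: scan indices 1..5 for the minimum = 5 comparison(s); min is -7, place at index 0 -> [-7, 0, 30, -5, 21, 10]
Pass 2: scan indices 2..5 for the minimum = 4 comparison(s); min is -5, place at index 1 -> [-7, -5, 30, 0, 21, 10]
Pass 3: scan indices 3..5 for the minimum = 3 comparison(s); min is 0, place at index 2 -> [-7, -5, 0, 30, 21, 10]
Pass 4: scan indices 4..5 for the minimum = 2 comparison(s); min is 10, place at index 3 -> [-7, -5, 0, 10, 21, 30]
Pass 5: scan indices 5..5 for the minimum = 1 comparison(s); min is 21, place at index 4 -> [-7, -5, 0, 10, 21, 30]
Selection sort always scans the whole unsorted suffix, so the count is (n-1) + (n-2) + ... + 1 = n(n-1)/2 = 6*5/2 = 15 regardless of the input order.
Total comparisons: 5 + 4 + 3 + 2 + 1 = 15


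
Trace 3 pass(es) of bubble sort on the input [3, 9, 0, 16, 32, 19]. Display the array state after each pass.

After pass 1: [3, 0, 9, 16, 19, 32] (2 swaps)
After pass 2: [0, 3, 9, 16, 19, 32] (1 swaps)
After pass 3: [0, 3, 9, 16, 19, 32] (0 swaps)
Total swaps: 3


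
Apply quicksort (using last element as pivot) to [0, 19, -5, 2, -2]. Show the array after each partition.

Partition 1: pivot=-2 at index 1 -> [-5, -2, 0, 2, 19]
Partition 2: pivot=19 at index 4 -> [-5, -2, 0, 2, 19]
Partition 3: pivot=2 at index 3 -> [-5, -2, 0, 2, 19]


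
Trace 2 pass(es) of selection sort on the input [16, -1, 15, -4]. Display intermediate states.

Pass 1: Select minimum -4 at index 3, swap -> [-4, -1, 15, 16]
Pass 2: Select minimum -1 at index 1, swap -> [-4, -1, 15, 16]


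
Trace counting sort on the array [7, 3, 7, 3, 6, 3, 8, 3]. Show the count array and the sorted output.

Count array: [0, 0, 0, 4, 0, 0, 1, 2, 1]
(count[i] = number of elements equal to i)
Cumulative count: [0, 0, 0, 4, 4, 4, 5, 7, 8]
Sorted: [3, 3, 3, 3, 6, 7, 7, 8]


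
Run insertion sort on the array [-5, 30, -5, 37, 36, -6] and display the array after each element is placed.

First element -5 is already 'sorted'
Insert 30: shifted 0 elements -> [-5, 30, -5, 37, 36, -6]
Insert -5: shifted 1 elements -> [-5, -5, 30, 37, 36, -6]
Insert 37: shifted 0 elements -> [-5, -5, 30, 37, 36, -6]
Insert 36: shifted 1 elements -> [-5, -5, 30, 36, 37, -6]
Insert -6: shifted 5 elements -> [-6, -5, -5, 30, 36, 37]


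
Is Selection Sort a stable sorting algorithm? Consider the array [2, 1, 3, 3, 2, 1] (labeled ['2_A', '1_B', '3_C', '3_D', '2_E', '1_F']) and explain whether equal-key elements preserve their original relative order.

Trace Selection Sort on the labeled array (the key is the number; the letter only tracks identity):
  Pass 1: minimum of unsorted part is 1_B at index 1; swap it with 2_A at index 0 -> [1_B, 2_A, 3_C, 3_D, 2_E, 1_F]
  Pass 2: minimum of unsorted part is 1_F at index 5; swap it with 2_A at index 1 -> [1_B, 1_F, 3_C, 3_D, 2_E, 2_A]
  Pass 3: minimum of unsorted part is 2_E at index 4; swap it with 3_C at index 2 -> [1_B, 1_F, 2_E, 3_D, 3_C, 2_A]
  Pass 4: minimum of unsorted part is 2_A at index 5; swap it with 3_D at index 3 -> [1_B, 1_F, 2_E, 2_A, 3_C, 3_D]
  Pass 5: minimum 3_C is already at index 4; no swap -> [1_B, 1_F, 2_E, 2_A, 3_C, 3_D]
Final order: [1_B, 1_F, 2_E, 2_A, 3_C, 3_D]
Equal keys:
  value 1: originally 1_B, 1_F; after sorting 1_B, 1_F -> order preserved
  value 2: originally 2_A, 2_E; after sorting 2_E, 2_A -> order changed
  value 3: originally 3_C, 3_D; after sorting 3_C, 3_D -> order preserved
Equal keys were reordered, so Selection Sort is not stable: the long-range swap that moves the minimum into place can carry an element past an equal key. (One such input is enough; an unstable sort may happen to preserve order on other inputs, but it gives no guarantee.)
Answer: Not stable


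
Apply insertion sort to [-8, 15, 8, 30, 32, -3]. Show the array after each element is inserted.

First element -8 is already 'sorted'
Insert 15: shifted 0 elements -> [-8, 15, 8, 30, 32, -3]
Insert 8: shifted 1 elements -> [-8, 8, 15, 30, 32, -3]
Insert 30: shifted 0 elements -> [-8, 8, 15, 30, 32, -3]
Insert 32: shifted 0 elements -> [-8, 8, 15, 30, 32, -3]
Insert -3: shifted 4 elements -> [-8, -3, 8, 15, 30, 32]


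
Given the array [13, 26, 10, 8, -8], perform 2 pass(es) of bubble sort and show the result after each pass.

After pass 1: [13, 10, 8, -8, 26] (3 swaps)
After pass 2: [10, 8, -8, 13, 26] (3 swaps)
Total swaps: 6


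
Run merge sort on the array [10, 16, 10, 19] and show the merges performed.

Divide and conquer:
  Merge [10] + [16] -> [10, 16]
  Merge [10] + [19] -> [10, 19]
  Merge [10, 16] + [10, 19] -> [10, 10, 16, 19]


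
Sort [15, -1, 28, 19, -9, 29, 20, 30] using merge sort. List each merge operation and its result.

Divide and conquer:
  Merge [15] + [-1] -> [-1, 15]
  Merge [28] + [19] -> [19, 28]
  Merge [-1, 15] + [19, 28] -> [-1, 15, 19, 28]
  Merge [-9] + [29] -> [-9, 29]
  Merge [20] + [30] -> [20, 30]
  Merge [-9, 29] + [20, 30] -> [-9, 20, 29, 30]
  Merge [-1, 15, 19, 28] + [-9, 20, 29, 30] -> [-9, -1, 15, 19, 20, 28, 29, 30]


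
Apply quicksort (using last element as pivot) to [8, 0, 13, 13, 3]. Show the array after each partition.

Partition 1: pivot=3 at index 1 -> [0, 3, 13, 13, 8]
Partition 2: pivot=8 at index 2 -> [0, 3, 8, 13, 13]
Partition 3: pivot=13 at index 4 -> [0, 3, 8, 13, 13]


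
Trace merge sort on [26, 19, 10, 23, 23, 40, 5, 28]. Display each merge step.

Divide and conquer:
  Merge [26] + [19] -> [19, 26]
  Merge [10] + [23] -> [10, 23]
  Merge [19, 26] + [10, 23] -> [10, 19, 23, 26]
  Merge [23] + [40] -> [23, 40]
  Merge [5] + [28] -> [5, 28]
  Merge [23, 40] + [5, 28] -> [5, 23, 28, 40]
  Merge [10, 19, 23, 26] + [5, 23, 28, 40] -> [5, 10, 19, 23, 23, 26, 28, 40]


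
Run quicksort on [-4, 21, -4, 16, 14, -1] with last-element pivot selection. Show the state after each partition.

Partition 1: pivot=-1 at index 2 -> [-4, -4, -1, 16, 14, 21]
Partition 2: pivot=-4 at index 1 -> [-4, -4, -1, 16, 14, 21]
Partition 3: pivot=21 at index 5 -> [-4, -4, -1, 16, 14, 21]
Partition 4: pivot=14 at index 3 -> [-4, -4, -1, 14, 16, 21]


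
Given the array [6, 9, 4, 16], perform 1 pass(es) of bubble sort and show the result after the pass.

After pass 1: [6, 4, 9, 16] (1 swaps)
Total swaps: 1


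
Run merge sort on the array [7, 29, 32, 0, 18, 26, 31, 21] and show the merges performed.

Divide and conquer:
  Merge [7] + [29] -> [7, 29]
  Merge [32] + [0] -> [0, 32]
  Merge [7, 29] + [0, 32] -> [0, 7, 29, 32]
  Merge [18] + [26] -> [18, 26]
  Merge [31] + [21] -> [21, 31]
  Merge [18, 26] + [21, 31] -> [18, 21, 26, 31]
  Merge [0, 7, 29, 32] + [18, 21, 26, 31] -> [0, 7, 18, 21, 26, 29, 31, 32]


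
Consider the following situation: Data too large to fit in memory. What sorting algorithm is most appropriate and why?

Best choice: External merge sort
Reason: Minimizes disk I/O by sequential reads/writes


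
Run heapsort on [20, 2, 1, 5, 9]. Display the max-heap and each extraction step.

Build heap: [20, 9, 1, 5, 2]
Extract 20: [9, 5, 1, 2, 20]
Extract 9: [5, 2, 1, 9, 20]
Extract 5: [2, 1, 5, 9, 20]
Extract 2: [1, 2, 5, 9, 20]


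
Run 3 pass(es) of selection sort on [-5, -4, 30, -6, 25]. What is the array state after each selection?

Pass 1: Select minimum -6 at index 3, swap -> [-6, -4, 30, -5, 25]
Pass 2: Select minimum -5 at index 3, swap -> [-6, -5, 30, -4, 25]
Pass 3: Select minimum -4 at index 3, swap -> [-6, -5, -4, 30, 25]


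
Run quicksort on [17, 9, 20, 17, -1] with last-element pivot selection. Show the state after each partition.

Partition 1: pivot=-1 at index 0 -> [-1, 9, 20, 17, 17]
Partition 2: pivot=17 at index 3 -> [-1, 9, 17, 17, 20]
Partition 3: pivot=17 at index 2 -> [-1, 9, 17, 17, 20]


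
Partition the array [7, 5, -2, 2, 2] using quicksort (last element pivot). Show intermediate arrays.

Partition 1: pivot=2 at index 2 -> [-2, 2, 2, 5, 7]
Partition 2: pivot=2 at index 1 -> [-2, 2, 2, 5, 7]
Partition 3: pivot=7 at index 4 -> [-2, 2, 2, 5, 7]


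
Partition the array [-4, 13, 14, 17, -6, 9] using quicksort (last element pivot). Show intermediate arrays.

Partition 1: pivot=9 at index 2 -> [-4, -6, 9, 17, 13, 14]
Partition 2: pivot=-6 at index 0 -> [-6, -4, 9, 17, 13, 14]
Partition 3: pivot=14 at index 4 -> [-6, -4, 9, 13, 14, 17]


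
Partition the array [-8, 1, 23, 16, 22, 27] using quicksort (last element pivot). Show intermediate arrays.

Partition 1: pivot=27 at index 5 -> [-8, 1, 23, 16, 22, 27]
Partition 2: pivot=22 at index 3 -> [-8, 1, 16, 22, 23, 27]
Partition 3: pivot=16 at index 2 -> [-8, 1, 16, 22, 23, 27]
Partition 4: pivot=1 at index 1 -> [-8, 1, 16, 22, 23, 27]


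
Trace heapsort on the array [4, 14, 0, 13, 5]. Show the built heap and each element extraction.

Build heap: [14, 13, 0, 4, 5]
Extract 14: [13, 5, 0, 4, 14]
Extract 13: [5, 4, 0, 13, 14]
Extract 5: [4, 0, 5, 13, 14]
Extract 4: [0, 4, 5, 13, 14]


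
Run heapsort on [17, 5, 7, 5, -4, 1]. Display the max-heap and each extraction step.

Build heap: [17, 5, 7, 5, -4, 1]
Extract 17: [7, 5, 1, 5, -4, 17]
Extract 7: [5, 5, 1, -4, 7, 17]
Extract 5: [5, -4, 1, 5, 7, 17]
Extract 5: [1, -4, 5, 5, 7, 17]
Extract 1: [-4, 1, 5, 5, 7, 17]


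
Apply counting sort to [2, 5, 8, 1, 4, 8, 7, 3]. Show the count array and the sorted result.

Count array: [0, 1, 1, 1, 1, 1, 0, 1, 2]
(count[i] = number of elements equal to i)
Cumulative count: [0, 1, 2, 3, 4, 5, 5, 6, 8]
Sorted: [1, 2, 3, 4, 5, 7, 8, 8]


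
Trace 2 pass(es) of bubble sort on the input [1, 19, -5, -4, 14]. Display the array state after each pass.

After pass 1: [1, -5, -4, 14, 19] (3 swaps)
After pass 2: [-5, -4, 1, 14, 19] (2 swaps)
Total swaps: 5


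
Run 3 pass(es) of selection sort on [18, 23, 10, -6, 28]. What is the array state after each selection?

Pass 1: Select minimum -6 at index 3, swap -> [-6, 23, 10, 18, 28]
Pass 2: Select minimum 10 at index 2, swap -> [-6, 10, 23, 18, 28]
Pass 3: Select minimum 18 at index 3, swap -> [-6, 10, 18, 23, 28]


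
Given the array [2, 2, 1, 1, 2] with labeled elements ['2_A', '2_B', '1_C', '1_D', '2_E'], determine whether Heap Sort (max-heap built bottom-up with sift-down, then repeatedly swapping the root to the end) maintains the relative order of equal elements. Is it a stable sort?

Trace Heap Sort on the labeled array (the key is the number; the letter only tracks identity):
  Build max-heap: [2_A, 2_B, 1_C, 1_D, 2_E]
  Swap root 2_A to index 4, re-heapify first 4 -> [2_E, 2_B, 1_C, 1_D, 2_A]
  Swap root 2_E to index 3, re-heapify first 3 -> [2_B, 1_D, 1_C, 2_E, 2_A]
  Swap root 2_B to index 2, re-heapify first 2 -> [1_C, 1_D, 2_B, 2_E, 2_A]
  Swap root 1_C to index 1, re-heapify first 1 -> [1_D, 1_C, 2_B, 2_E, 2_A]
Final order: [1_D, 1_C, 2_B, 2_E, 2_A]
Equal keys:
  value 1: originally 1_C, 1_D; after sorting 1_D, 1_C -> order changed
  value 2: originally 2_A, 2_B, 2_E; after sorting 2_B, 2_E, 2_A -> order changed
Equal keys were reordered, so Heap Sort is not stable: heap construction and root-to-end swaps move elements without regard to the original order of equal keys. (One such input is enough; an unstable sort may happen to preserve order on other inputs, but it gives no guarantee.)
Answer: Not stable


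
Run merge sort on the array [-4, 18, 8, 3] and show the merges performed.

Divide and conquer:
  Merge [-4] + [18] -> [-4, 18]
  Merge [8] + [3] -> [3, 8]
  Merge [-4, 18] + [3, 8] -> [-4, 3, 8, 18]


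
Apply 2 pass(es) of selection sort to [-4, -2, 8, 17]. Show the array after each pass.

Pass 1: Select minimum -4 at index 0, swap -> [-4, -2, 8, 17]
Pass 2: Select minimum -2 at index 1, swap -> [-4, -2, 8, 17]


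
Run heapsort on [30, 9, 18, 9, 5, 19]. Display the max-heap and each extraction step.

Build heap: [30, 9, 19, 9, 5, 18]
Extract 30: [19, 9, 18, 9, 5, 30]
Extract 19: [18, 9, 5, 9, 19, 30]
Extract 18: [9, 9, 5, 18, 19, 30]
Extract 9: [9, 5, 9, 18, 19, 30]
Extract 9: [5, 9, 9, 18, 19, 30]


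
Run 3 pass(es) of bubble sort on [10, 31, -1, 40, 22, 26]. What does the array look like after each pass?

After pass 1: [10, -1, 31, 22, 26, 40] (3 swaps)
After pass 2: [-1, 10, 22, 26, 31, 40] (3 swaps)
After pass 3: [-1, 10, 22, 26, 31, 40] (0 swaps)
Total swaps: 6


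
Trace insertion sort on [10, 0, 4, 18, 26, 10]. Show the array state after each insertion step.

First element 10 is already 'sorted'
Insert 0: shifted 1 elements -> [0, 10, 4, 18, 26, 10]
Insert 4: shifted 1 elements -> [0, 4, 10, 18, 26, 10]
Insert 18: shifted 0 elements -> [0, 4, 10, 18, 26, 10]
Insert 26: shifted 0 elements -> [0, 4, 10, 18, 26, 10]
Insert 10: shifted 2 elements -> [0, 4, 10, 10, 18, 26]


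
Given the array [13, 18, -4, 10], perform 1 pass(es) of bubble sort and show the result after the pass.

After pass 1: [13, -4, 10, 18] (2 swaps)
Total swaps: 2


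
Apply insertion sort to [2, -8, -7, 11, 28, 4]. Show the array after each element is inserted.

First element 2 is already 'sorted'
Insert -8: shifted 1 elements -> [-8, 2, -7, 11, 28, 4]
Insert -7: shifted 1 elements -> [-8, -7, 2, 11, 28, 4]
Insert 11: shifted 0 elements -> [-8, -7, 2, 11, 28, 4]
Insert 28: shifted 0 elements -> [-8, -7, 2, 11, 28, 4]
Insert 4: shifted 2 elements -> [-8, -7, 2, 4, 11, 28]


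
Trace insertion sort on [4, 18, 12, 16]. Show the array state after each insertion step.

First element 4 is already 'sorted'
Insert 18: shifted 0 elements -> [4, 18, 12, 16]
Insert 12: shifted 1 elements -> [4, 12, 18, 16]
Insert 16: shifted 1 elements -> [4, 12, 16, 18]


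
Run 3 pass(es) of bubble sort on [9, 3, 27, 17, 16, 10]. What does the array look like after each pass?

After pass 1: [3, 9, 17, 16, 10, 27] (4 swaps)
After pass 2: [3, 9, 16, 10, 17, 27] (2 swaps)
After pass 3: [3, 9, 10, 16, 17, 27] (1 swaps)
Total swaps: 7


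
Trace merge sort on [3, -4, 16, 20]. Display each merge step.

Divide and conquer:
  Merge [3] + [-4] -> [-4, 3]
  Merge [16] + [20] -> [16, 20]
  Merge [-4, 3] + [16, 20] -> [-4, 3, 16, 20]
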